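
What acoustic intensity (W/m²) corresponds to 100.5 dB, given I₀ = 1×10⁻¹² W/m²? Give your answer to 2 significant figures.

I/I₀ = 10^(100.5/10) = 1.122e+10, so I = 1.122e+10 × 10⁻¹² W/m².

0.011 W/m²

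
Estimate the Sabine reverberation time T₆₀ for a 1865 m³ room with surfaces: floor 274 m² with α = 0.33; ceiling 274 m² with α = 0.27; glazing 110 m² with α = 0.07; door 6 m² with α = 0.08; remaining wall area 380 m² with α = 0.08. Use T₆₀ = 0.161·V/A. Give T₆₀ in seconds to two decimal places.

1.48 s

A = Σ Sᵢαᵢ = 274·0.33 + 274·0.27 + 110·0.07 + 6·0.08 + 380·0.08 = 202.98 m².
T₆₀ = 0.161·V/A = 0.161·1865/202.98 = 1.479 s.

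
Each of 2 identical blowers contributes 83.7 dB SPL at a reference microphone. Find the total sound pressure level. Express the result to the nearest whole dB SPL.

87 dB SPL

N identical incoherent sources raise the level by 10·log₁₀ N.
L_total = 83.7 + 10·log₁₀(2) = 83.7 + 3.010 = 86.71 dB SPL.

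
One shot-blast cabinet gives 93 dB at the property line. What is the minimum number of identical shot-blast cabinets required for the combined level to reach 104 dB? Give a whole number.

N identical sources give L₁ + 10·log₁₀ N, so require 10·log₁₀ N ≥ 104 − 93 = 11.0 dB.
N ≥ 10^(11.0/10) = 12.589, so N = 13.

13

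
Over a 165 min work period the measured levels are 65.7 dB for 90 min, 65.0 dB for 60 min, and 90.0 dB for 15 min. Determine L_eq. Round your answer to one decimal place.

Weight each interval's intensity by its duration and average over T = 165 min:
Σ tᵢ·10^(Lᵢ/10) = 90·10^(65.7/10) + 60·10^(65.0/10) + 15·10^(90.0/10) = 1.552e+10.
L_eq = 10·log₁₀(1.552e+10/165) = 79.74 dB.

79.7 dB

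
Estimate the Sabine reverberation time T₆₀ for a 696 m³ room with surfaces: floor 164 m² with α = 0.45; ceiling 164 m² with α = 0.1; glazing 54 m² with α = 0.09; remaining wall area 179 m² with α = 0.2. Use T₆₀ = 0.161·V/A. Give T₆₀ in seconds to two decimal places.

0.86 s

Total absorption A = 164·0.45 + 164·0.1 + 54·0.09 + 179·0.2 = 130.86 m² sabins.
T₆₀ = 0.161 × 696 / 130.86 = 0.856 s.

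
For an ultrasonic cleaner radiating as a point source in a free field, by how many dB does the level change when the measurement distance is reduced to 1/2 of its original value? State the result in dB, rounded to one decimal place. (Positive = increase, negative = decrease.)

With spherical spreading the level changes by −20·log₁₀(r₂/r₁).
ΔL = −20·log₁₀(0.5) = +6.02 dB.

+6.0 dB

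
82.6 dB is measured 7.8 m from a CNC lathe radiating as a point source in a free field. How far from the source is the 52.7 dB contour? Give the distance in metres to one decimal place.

243.8 m

For a point source L₁ − L₂ = 20·log₁₀(r₂/r₁), so r₂ = r₁·10^((L₁−L₂)/20).
r₂ = 7.8·10^((82.6−52.7)/20) = 7.8·10^(29.9/20) = 243.83 m.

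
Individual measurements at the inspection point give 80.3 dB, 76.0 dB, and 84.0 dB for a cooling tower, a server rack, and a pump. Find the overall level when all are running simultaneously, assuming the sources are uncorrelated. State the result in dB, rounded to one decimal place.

For uncorrelated sources the intensities add, so convert each level to linear form, sum, and take 10·log₁₀ of the total.
Σ 10^(L/10) = 10^(80.3/10) + 10^(76.0/10) + 10^(84.0/10) = 3.982e+08.
L_total = 10·log₁₀(3.982e+08) = 86.00 dB.

86.0 dB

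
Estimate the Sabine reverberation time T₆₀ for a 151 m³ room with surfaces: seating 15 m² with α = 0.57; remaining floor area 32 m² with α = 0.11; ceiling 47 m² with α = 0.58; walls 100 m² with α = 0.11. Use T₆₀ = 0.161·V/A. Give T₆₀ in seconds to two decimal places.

0.48 s

A = Σ Sᵢαᵢ = 15·0.57 + 32·0.11 + 47·0.58 + 100·0.11 = 50.33 m².
T₆₀ = 0.161·V/A = 0.161·151/50.33 = 0.483 s.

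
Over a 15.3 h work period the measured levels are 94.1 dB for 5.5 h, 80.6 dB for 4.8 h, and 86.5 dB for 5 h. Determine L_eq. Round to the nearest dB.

Weight each interval's intensity by its duration and average over T = 15.3 h:
Σ tᵢ·10^(Lᵢ/10) = 5.5·10^(94.1/10) + 4.8·10^(80.6/10) + 5·10^(86.5/10) = 1.692e+10.
L_eq = 10·log₁₀(1.692e+10/15.3) = 90.44 dB.

90 dB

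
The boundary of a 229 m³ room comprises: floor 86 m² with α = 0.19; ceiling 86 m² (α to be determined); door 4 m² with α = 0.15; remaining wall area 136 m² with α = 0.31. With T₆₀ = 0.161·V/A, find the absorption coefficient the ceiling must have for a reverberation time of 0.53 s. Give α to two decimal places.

0.12

From T₆₀ = 0.161·V/A, the target T₆₀ = 0.53 s needs A = 0.161·229/0.53 = 69.56 m².
Absorption from the other surfaces = 86·0.19 + 4·0.15 + 136·0.31 = 59.10 m², so the ceiling must supply 10.46 m² over 86 m².
α = 10.46/86 = 0.122.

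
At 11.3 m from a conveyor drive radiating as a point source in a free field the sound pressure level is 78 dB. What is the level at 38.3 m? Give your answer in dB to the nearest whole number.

67 dB

Spherical spreading from a point source gives a 20·log₁₀(r₂/r₁) drop.
L₂ = 78 − 20·log₁₀(38.3/11.3) = 78 − 10.602 = 67.40 dB.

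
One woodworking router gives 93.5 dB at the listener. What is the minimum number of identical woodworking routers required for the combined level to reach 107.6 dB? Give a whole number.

26

Need L₁ + 10·log₁₀ N ≥ 107.6, i.e. log₁₀ N ≥ 1.41.
N ≥ 10^(14.1/10) = 25.704, so N = 26.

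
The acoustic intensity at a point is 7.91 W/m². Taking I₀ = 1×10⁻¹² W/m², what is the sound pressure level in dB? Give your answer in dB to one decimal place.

L = 10·log₁₀(I/I₀) = 10·log₁₀(7.91/10⁻¹²) = 10·log₁₀(7.91×10^12).
L = 10·(0.8982 + 12) = 128.98 dB.

129.0 dB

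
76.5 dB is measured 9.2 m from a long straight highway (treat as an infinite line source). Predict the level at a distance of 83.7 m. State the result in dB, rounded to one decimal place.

Line-source attenuation: ΔL = 10·log₁₀(r₂/r₁) = 10·log₁₀(83.7/9.2) = 9.589 dB.
L₂ = 76.5 − 10·log₁₀(83.7/9.2) = 76.5 − 9.589 = 66.91 dB.

66.9 dB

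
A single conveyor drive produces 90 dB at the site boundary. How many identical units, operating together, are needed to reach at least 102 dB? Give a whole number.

16

N identical sources give L₁ + 10·log₁₀ N, so require 10·log₁₀ N ≥ 102 − 90 = 12.0 dB.
N ≥ 10^(12.0/10) = 15.849, so N = 16.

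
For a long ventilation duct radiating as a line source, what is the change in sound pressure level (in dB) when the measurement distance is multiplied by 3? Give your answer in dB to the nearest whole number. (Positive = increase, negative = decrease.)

With cylindrical spreading the level changes by −10·log₁₀(r₂/r₁).
ΔL = −10·log₁₀(3) = -4.77 dB.

-5 dB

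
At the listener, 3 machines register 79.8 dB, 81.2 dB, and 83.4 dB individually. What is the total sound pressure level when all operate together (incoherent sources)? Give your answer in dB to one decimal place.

Incoherent sources combine by intensity addition: L_total = 10·log₁₀(Σ 10^(L_i/10)).
Σ 10^(L/10) = 10^(79.8/10) + 10^(81.2/10) + 10^(83.4/10) = 4.461e+08.
L_total = 10·log₁₀(4.461e+08) = 86.49 dB.

86.5 dB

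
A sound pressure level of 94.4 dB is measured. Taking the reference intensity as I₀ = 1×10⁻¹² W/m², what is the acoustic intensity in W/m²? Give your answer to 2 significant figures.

0.0028 W/m²

I = I₀·10^(L/10) = 10⁻¹² × 10^(94.4/10) = 10^(-2.560).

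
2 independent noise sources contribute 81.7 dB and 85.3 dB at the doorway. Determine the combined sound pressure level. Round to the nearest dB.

Incoherent sources combine by intensity addition: L_total = 10·log₁₀(Σ 10^(L_i/10)).
Σ 10^(L/10) = 10^(81.7/10) + 10^(85.3/10) = 4.868e+08.
L_total = 10·log₁₀(4.868e+08) = 86.87 dB.

87 dB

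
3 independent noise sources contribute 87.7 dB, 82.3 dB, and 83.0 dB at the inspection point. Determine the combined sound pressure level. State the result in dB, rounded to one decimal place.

For uncorrelated sources the intensities add, so convert each level to linear form, sum, and take 10·log₁₀ of the total.
Σ 10^(L/10) = 10^(87.7/10) + 10^(82.3/10) + 10^(83.0/10) = 9.582e+08.
L_total = 10·log₁₀(9.582e+08) = 89.81 dB.

89.8 dB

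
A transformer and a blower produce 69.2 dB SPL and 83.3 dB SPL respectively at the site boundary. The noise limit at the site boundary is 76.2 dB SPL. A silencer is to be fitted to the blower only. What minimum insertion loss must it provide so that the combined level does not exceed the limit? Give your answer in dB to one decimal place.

8.1 dB

Everything except the blower sums to 10^(69.2/10) = 8.318e+06 in linear terms, 69.20 dB SPL.
To meet 76.2 dB SPL overall, the treated blower may contribute at most 10^(76.2/10) − 8.318e+06 = 3.337e+07, i.e. 75.23 dB SPL.
So the blower must be reduced from 83.3 to 75.23 dB SPL: IL = 8.07 dB.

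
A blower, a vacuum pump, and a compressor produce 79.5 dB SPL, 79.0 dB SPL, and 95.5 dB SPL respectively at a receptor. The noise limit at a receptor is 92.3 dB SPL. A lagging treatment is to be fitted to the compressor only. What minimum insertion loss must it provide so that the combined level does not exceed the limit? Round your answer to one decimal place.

Everything except the compressor sums to 10^(79.5/10) + 10^(79.0/10) = 1.686e+08 in linear terms, 82.27 dB SPL.
The limit corresponds to 10^(92.3/10) = 1.698e+09; subtracting the fixed part leaves 1.530e+09 for the compressor, i.e. 91.85 dB SPL.
Required insertion loss = 95.5 − 91.85 = 3.65 dB.

3.7 dB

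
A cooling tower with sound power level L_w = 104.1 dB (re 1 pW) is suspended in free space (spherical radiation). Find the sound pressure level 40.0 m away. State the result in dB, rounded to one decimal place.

Free-field spherical radiation: L_p = L_w − 10·log₁₀(4π·r²), r = 40.0 m.
4π·r² = 2.011e+04 m², 10·log₁₀ of that is 43.033 dB.
L_p = 104.1 − 43.033 = 61.07 dB.

61.1 dB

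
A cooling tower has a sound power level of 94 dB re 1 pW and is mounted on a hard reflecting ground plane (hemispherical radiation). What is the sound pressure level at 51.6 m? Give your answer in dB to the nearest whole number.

Free-field hemispherical radiation: L_p = L_w − 10·log₁₀(2π·r²), r = 51.6 m.
2π·r² = 1.673e+04 m², 10·log₁₀ of that is 42.235 dB.
L_p = 94 − 42.235 = 51.77 dB.

52 dB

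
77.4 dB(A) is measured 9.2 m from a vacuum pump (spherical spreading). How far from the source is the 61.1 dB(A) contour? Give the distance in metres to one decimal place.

60.1 m

Point-source spreading drops the level by 20·log₁₀(r₂/r₁); inverting, r₂/r₁ = 10^(ΔL/20).
r₂ = 9.2·10^((77.4−61.1)/20) = 9.2·10^(16.3/20) = 60.09 m.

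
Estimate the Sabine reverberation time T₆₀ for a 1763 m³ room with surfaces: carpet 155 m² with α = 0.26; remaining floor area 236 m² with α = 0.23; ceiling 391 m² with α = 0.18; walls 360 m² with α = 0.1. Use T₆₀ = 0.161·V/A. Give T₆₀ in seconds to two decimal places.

Total absorption A = 155·0.26 + 236·0.23 + 391·0.18 + 360·0.1 = 200.96 m² sabins.
T₆₀ = 0.161·V/A = 0.161·1763/200.96 = 1.412 s.

1.41 s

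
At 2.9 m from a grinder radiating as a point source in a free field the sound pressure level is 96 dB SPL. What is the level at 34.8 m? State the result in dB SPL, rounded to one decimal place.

Spherical spreading from a point source gives a 20·log₁₀(r₂/r₁) drop.
L₂ = 96 − 20·log₁₀(34.8/2.9) = 96 − 21.584 = 74.42 dB SPL.

74.4 dB SPL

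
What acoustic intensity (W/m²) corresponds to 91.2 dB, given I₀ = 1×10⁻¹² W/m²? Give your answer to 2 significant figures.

L = 10·log₁₀(I/I₀) ⇒ I = I₀·10^(L/10) = 10⁻¹² × 10^9.12.

0.0013 W/m²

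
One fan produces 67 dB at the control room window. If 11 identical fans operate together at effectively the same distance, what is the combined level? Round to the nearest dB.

L_total = L₁ + 10·log₁₀ N for N identical incoherent sources.
L_total = 67 + 10·log₁₀(11) = 67 + 10.414 = 77.41 dB.

77 dB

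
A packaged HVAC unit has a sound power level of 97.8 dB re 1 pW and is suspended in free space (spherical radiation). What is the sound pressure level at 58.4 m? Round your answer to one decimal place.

The power spreads over a sphere of area 4π·r², so L_p = L_w − 10·log₁₀(4π·r²).
4π·r² = 4.286e+04 m², 10·log₁₀ of that is 46.320 dB.
L_p = 97.8 − 46.320 = 51.48 dB.

51.5 dB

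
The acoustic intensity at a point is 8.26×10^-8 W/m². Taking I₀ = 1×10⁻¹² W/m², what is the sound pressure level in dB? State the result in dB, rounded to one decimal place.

49.2 dB

Dividing by I₀ shifts the exponent by 12: I/I₀ = 8.26×10^4.
L = 10·(0.9170 + 4) = 49.17 dB.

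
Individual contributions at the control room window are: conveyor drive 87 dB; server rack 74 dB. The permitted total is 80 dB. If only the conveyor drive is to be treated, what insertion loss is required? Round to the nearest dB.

Fixed contribution from the other source: Σ 10^(L/10) = 10^(74/10) = 2.512e+07 (74.00 dB).
The limit corresponds to 10^(80/10) = 1.000e+08; subtracting the fixed part leaves 7.488e+07 for the conveyor drive, i.e. 78.74 dB.
So the conveyor drive must be reduced from 87 to 78.74 dB: IL = 8.26 dB.

8 dB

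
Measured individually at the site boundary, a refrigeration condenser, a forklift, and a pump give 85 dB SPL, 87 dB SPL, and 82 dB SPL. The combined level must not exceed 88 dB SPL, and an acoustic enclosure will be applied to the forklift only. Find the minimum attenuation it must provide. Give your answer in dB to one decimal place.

5.1 dB

Everything except the forklift sums to 10^(85/10) + 10^(82/10) = 4.747e+08 in linear terms, 86.76 dB SPL.
To meet 88 dB SPL overall, the treated forklift may contribute at most 10^(88/10) − 4.747e+08 = 1.562e+08, i.e. 81.94 dB SPL.
Required insertion loss = 87 − 81.94 = 5.06 dB.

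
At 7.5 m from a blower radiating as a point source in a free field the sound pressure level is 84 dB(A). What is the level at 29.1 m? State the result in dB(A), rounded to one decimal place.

Spherical spreading from a point source gives a 20·log₁₀(r₂/r₁) drop.
L₂ = 84 − 20·log₁₀(29.1/7.5) = 84 − 11.777 = 72.22 dB(A).

72.2 dB(A)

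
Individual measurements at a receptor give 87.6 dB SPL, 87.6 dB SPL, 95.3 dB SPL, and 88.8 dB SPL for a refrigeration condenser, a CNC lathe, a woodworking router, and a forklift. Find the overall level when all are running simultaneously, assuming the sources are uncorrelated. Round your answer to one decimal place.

For uncorrelated sources the intensities add, so convert each level to linear form, sum, and take 10·log₁₀ of the total.
Σ 10^(L/10) = 10^(87.6/10) + 10^(87.6/10) + 10^(95.3/10) + 10^(88.8/10) = 5.298e+09.
L_total = 10·log₁₀(5.298e+09) = 97.24 dB SPL.

97.2 dB SPL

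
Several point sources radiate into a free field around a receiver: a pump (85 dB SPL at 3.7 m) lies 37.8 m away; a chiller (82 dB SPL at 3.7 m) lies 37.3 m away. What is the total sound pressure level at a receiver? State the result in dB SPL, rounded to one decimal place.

66.6 dB SPL

Propagate each source to the receiver with L = L_ref − 20·log₁₀(r/r_ref), then add intensities.
pump: 85 − 20·log₁₀(37.8/3.7) = 85 − 20.19 = 64.81 dB SPL.
chiller: 82 − 20·log₁₀(37.3/3.7) = 82 − 20.07 = 61.93 dB SPL.
Σ 10^(L/10) = 4.589e+06 → L_total = 10·log₁₀(4.589e+06) = 66.62 dB SPL.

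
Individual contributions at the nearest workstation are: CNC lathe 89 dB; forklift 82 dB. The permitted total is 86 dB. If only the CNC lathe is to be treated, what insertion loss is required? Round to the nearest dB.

Everything except the CNC lathe sums to 10^(82/10) = 1.585e+08 in linear terms, 82.00 dB.
The limit corresponds to 10^(86/10) = 3.981e+08; subtracting the fixed part leaves 2.396e+08 for the CNC lathe, i.e. 83.80 dB.
So the CNC lathe must be reduced from 89 to 83.80 dB: IL = 5.20 dB.

5 dB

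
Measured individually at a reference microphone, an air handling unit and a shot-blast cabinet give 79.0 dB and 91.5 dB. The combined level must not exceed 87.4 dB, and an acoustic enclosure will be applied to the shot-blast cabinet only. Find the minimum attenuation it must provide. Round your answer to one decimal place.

Everything except the shot-blast cabinet sums to 10^(79.0/10) = 7.943e+07 in linear terms, 79.00 dB.
The limit corresponds to 10^(87.4/10) = 5.495e+08; subtracting the fixed part leaves 4.701e+08 for the shot-blast cabinet, i.e. 86.72 dB.
So the shot-blast cabinet must be reduced from 91.5 to 86.72 dB: IL = 4.78 dB.

4.8 dB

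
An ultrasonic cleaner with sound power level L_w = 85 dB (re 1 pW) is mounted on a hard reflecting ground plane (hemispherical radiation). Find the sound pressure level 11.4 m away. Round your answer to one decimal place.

55.9 dB

The power spreads over a hemisphere of area 2π·r², so L_p = L_w − 10·log₁₀(2π·r²).
2π·r² = 816.6 m², 10·log₁₀ of that is 29.120 dB.
L_p = 85 − 29.120 = 55.88 dB.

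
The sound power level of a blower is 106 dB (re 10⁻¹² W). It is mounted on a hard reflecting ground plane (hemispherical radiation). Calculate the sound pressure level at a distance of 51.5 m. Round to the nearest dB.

The power spreads over a hemisphere of area 2π·r², so L_p = L_w − 10·log₁₀(2π·r²).
2π·r² = 1.666e+04 m², 10·log₁₀ of that is 42.218 dB.
L_p = 106 − 42.218 = 63.78 dB.

64 dB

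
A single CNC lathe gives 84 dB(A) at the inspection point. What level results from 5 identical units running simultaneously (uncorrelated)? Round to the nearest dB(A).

91 dB(A)

L_total = L₁ + 10·log₁₀ N for N identical incoherent sources.
L_total = 84 + 10·log₁₀(5) = 84 + 6.990 = 90.99 dB(A).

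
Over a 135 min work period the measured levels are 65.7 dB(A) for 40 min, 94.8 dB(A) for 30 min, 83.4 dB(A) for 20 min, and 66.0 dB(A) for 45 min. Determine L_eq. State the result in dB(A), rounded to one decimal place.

L_eq = 10·log₁₀[(1/T)·Σ tᵢ·10^(Lᵢ/10)] with T = 135 min.
Σ tᵢ·10^(Lᵢ/10) = 40·10^(65.7/10) + 30·10^(94.8/10) + 20·10^(83.4/10) + 45·10^(66.0/10) = 9.530e+10.
L_eq = 10·log₁₀(9.530e+10/135) = 88.49 dB(A).

88.5 dB(A)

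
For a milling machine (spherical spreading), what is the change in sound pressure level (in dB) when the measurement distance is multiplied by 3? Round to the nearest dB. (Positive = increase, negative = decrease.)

Point-source spreading: ΔL = −20·log₁₀(r₂/r₁).
ΔL = −20·log₁₀(3) = -9.54 dB.

-10 dB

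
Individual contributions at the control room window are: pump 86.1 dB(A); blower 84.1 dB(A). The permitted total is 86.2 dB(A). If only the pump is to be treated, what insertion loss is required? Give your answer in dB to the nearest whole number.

4 dB

The untreated sources together contribute 10^(84.1/10) = 2.570e+08, i.e. 84.10 dB(A).
The limit corresponds to 10^(86.2/10) = 4.169e+08; subtracting the fixed part leaves 1.598e+08 for the pump, i.e. 82.04 dB(A).
Required insertion loss = 86.1 − 82.04 = 4.06 dB.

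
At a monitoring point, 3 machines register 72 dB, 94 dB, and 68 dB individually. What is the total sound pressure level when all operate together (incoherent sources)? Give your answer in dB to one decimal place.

Incoherent sources combine by intensity addition: L_total = 10·log₁₀(Σ 10^(L_i/10)).
Σ 10^(L/10) = 10^(72/10) + 10^(94/10) + 10^(68/10) = 2.534e+09.
L_total = 10·log₁₀(2.534e+09) = 94.04 dB.

94.0 dB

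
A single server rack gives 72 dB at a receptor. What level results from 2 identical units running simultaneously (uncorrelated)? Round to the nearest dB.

75 dB

With 2 equal, uncorrelated contributions the intensity is 2× that of one unit, giving a rise of 10·log₁₀ 2.
L_total = 72 + 10·log₁₀(2) = 72 + 3.010 = 75.01 dB.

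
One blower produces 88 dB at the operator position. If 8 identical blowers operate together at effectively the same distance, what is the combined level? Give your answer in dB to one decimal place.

97.0 dB

With 8 equal, uncorrelated contributions the intensity is 8× that of one unit, giving a rise of 10·log₁₀ 8.
L_total = 88 + 10·log₁₀(8) = 88 + 9.031 = 97.03 dB.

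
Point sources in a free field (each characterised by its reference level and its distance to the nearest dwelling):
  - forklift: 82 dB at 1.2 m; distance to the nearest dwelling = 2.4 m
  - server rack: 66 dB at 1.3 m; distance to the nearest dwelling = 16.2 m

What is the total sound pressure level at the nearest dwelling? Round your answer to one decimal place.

Apply inverse-square spreading to bring every level to the receiver, then sum 10^(L/10).
forklift: 82 − 20·log₁₀(2.4/1.2) = 82 − 6.02 = 75.98 dB.
server rack: 66 − 20·log₁₀(16.2/1.3) = 66 − 21.91 = 44.09 dB.
Σ 10^(L/10) = 3.965e+07 → L_total = 10·log₁₀(3.965e+07) = 75.98 dB.

76.0 dB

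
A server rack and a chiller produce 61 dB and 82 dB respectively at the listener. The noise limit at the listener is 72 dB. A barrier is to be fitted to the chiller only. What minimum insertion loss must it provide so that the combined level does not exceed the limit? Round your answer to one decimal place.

Everything except the chiller sums to 10^(61/10) = 1.259e+06 in linear terms, 61.00 dB.
To meet 72 dB overall, the treated chiller may contribute at most 10^(72/10) − 1.259e+06 = 1.459e+07, i.e. 71.64 dB.
Required insertion loss = 82 − 71.64 = 10.36 dB.

10.4 dB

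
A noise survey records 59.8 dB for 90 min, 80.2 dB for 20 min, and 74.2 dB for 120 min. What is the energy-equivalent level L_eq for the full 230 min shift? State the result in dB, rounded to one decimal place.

Weight each interval's intensity by its duration and average over T = 230 min:
Σ tᵢ·10^(Lᵢ/10) = 90·10^(59.8/10) + 20·10^(80.2/10) + 120·10^(74.2/10) = 5.337e+09.
L_eq = 10·log₁₀(5.337e+09/230) = 73.66 dB.

73.7 dB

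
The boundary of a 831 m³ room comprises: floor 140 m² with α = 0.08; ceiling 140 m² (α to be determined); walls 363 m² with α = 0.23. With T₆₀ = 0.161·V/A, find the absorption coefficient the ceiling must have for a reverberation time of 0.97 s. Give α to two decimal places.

A = 0.161·V/T₆₀ = 0.161·831/0.97 = 137.93 m² sabins.
Absorption from the other surfaces = 140·0.08 + 363·0.23 = 94.69 m², so the ceiling must supply 43.24 m² over 140 m².
α = 43.24/140 = 0.309.

0.31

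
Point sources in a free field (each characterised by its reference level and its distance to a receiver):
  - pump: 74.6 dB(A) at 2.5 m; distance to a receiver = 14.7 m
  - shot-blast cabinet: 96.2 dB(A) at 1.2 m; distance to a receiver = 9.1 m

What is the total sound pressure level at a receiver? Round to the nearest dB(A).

79 dB(A)

First find each source's level at the receiver (point-source: −20·log₁₀(r/r_ref)), then combine on an intensity basis.
pump: 74.6 − 20·log₁₀(14.7/2.5) = 74.6 − 15.39 = 59.21 dB(A).
shot-blast cabinet: 96.2 − 20·log₁₀(9.1/1.2) = 96.2 − 17.60 = 78.60 dB(A).
Σ 10^(L/10) = 7.332e+07 → L_total = 10·log₁₀(7.332e+07) = 78.65 dB(A).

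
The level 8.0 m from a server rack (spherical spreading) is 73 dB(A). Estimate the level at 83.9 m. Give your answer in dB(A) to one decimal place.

Spherical spreading from a point source gives a 20·log₁₀(r₂/r₁) drop.
L₂ = 73 − 20·log₁₀(83.9/8.0) = 73 − 20.413 = 52.59 dB(A).

52.6 dB(A)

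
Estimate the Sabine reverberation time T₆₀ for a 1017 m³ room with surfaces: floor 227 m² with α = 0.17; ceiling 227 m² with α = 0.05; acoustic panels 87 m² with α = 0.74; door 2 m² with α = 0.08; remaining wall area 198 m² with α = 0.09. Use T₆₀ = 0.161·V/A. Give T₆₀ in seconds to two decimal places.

Total absorption A = 227·0.17 + 227·0.05 + 87·0.74 + 2·0.08 + 198·0.09 = 132.30 m² sabins.
T₆₀ = 0.161 × 1017 / 132.30 = 1.238 s.

1.24 s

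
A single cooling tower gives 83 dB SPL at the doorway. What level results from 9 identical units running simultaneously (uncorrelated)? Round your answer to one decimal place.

92.5 dB SPL

L_total = L₁ + 10·log₁₀ N for N identical incoherent sources.
L_total = 83 + 10·log₁₀(9) = 83 + 9.542 = 92.54 dB SPL.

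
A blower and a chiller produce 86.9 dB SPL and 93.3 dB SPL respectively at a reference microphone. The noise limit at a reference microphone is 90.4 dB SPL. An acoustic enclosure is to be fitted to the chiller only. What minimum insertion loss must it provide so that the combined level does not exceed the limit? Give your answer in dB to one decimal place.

The untreated sources together contribute 10^(86.9/10) = 4.898e+08, i.e. 86.90 dB SPL.
To meet 90.4 dB SPL overall, the treated chiller may contribute at most 10^(90.4/10) − 4.898e+08 = 6.067e+08, i.e. 87.83 dB SPL.
So the chiller must be reduced from 93.3 to 87.83 dB SPL: IL = 5.47 dB.

5.5 dB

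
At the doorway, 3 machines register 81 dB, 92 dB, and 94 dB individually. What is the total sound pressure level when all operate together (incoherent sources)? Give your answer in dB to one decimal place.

96.3 dB

Incoherent sources combine by intensity addition: L_total = 10·log₁₀(Σ 10^(L_i/10)).
Σ 10^(L/10) = 10^(81/10) + 10^(92/10) + 10^(94/10) = 4.223e+09.
L_total = 10·log₁₀(4.223e+09) = 96.26 dB.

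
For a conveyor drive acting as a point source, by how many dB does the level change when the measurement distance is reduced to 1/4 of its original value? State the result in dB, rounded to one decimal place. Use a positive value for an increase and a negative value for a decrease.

+12.0 dB

With spherical spreading the level changes by −20·log₁₀(r₂/r₁).
ΔL = −20·log₁₀(0.25) = +12.04 dB.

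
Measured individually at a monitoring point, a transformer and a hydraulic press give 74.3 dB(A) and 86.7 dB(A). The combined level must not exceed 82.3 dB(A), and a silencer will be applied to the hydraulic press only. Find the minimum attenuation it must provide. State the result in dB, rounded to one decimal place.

5.1 dB

Fixed contribution from the other source: Σ 10^(L/10) = 10^(74.3/10) = 2.692e+07 (74.30 dB(A)).
The limit corresponds to 10^(82.3/10) = 1.698e+08; subtracting the fixed part leaves 1.429e+08 for the hydraulic press, i.e. 81.55 dB(A).
Required insertion loss = 86.7 − 81.55 = 5.15 dB.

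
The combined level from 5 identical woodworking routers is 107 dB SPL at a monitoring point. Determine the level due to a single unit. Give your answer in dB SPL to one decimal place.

100.0 dB SPL

For N identical incoherent sources L_total = L₁ + 10·log₁₀ N, so L₁ = 107 − 10·log₁₀(5) = 107 − 6.990.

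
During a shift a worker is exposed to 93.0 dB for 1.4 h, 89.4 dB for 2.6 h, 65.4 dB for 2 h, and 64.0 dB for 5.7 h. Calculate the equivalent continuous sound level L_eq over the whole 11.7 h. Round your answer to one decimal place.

86.4 dB

L_eq = 10·log₁₀[(1/T)·Σ tᵢ·10^(Lᵢ/10)] with T = 11.7 h.
Σ tᵢ·10^(Lᵢ/10) = 1.4·10^(93.0/10) + 2.6·10^(89.4/10) + 2·10^(65.4/10) + 5.7·10^(64.0/10) = 5.079e+09.
L_eq = 10·log₁₀(5.079e+09/11.7) = 86.38 dB.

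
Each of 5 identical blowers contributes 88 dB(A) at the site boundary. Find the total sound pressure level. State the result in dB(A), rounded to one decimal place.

95.0 dB(A)

With 5 equal, uncorrelated contributions the intensity is 5× that of one unit, giving a rise of 10·log₁₀ 5.
L_total = 88 + 10·log₁₀(5) = 88 + 6.990 = 94.99 dB(A).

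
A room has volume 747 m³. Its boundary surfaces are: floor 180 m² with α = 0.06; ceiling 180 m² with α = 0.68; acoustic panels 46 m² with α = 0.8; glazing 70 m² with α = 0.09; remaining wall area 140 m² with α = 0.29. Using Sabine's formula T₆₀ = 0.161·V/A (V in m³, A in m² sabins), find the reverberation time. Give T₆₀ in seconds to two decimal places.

Summing Sᵢαᵢ: 180·0.06 + 180·0.68 + 46·0.8 + 70·0.09 + 140·0.29 = 216.90 m².
T₆₀ = 0.161 × 747 / 216.90 = 0.554 s.

0.55 s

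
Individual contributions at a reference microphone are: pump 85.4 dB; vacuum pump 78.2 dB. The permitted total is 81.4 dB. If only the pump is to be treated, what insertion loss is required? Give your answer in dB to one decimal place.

The untreated sources together contribute 10^(78.2/10) = 6.607e+07, i.e. 78.20 dB.
To meet 81.4 dB overall, the treated pump may contribute at most 10^(81.4/10) − 6.607e+07 = 7.197e+07, i.e. 78.57 dB.
So the pump must be reduced from 85.4 to 78.57 dB: IL = 6.83 dB.

6.8 dB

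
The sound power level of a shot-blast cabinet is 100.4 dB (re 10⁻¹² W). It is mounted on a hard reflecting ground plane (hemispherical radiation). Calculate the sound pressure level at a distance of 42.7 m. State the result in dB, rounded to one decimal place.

59.8 dB

Free-field hemispherical radiation: L_p = L_w − 10·log₁₀(2π·r²), r = 42.7 m.
2π·r² = 1.146e+04 m², 10·log₁₀ of that is 40.590 dB.
L_p = 100.4 − 40.590 = 59.81 dB.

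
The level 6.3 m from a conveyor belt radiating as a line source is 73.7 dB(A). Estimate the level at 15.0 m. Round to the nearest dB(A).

70 dB(A)

Line-source attenuation: ΔL = 10·log₁₀(r₂/r₁) = 10·log₁₀(15.0/6.3) = 3.768 dB.
L₂ = 73.7 − 10·log₁₀(15.0/6.3) = 73.7 − 3.768 = 69.93 dB(A).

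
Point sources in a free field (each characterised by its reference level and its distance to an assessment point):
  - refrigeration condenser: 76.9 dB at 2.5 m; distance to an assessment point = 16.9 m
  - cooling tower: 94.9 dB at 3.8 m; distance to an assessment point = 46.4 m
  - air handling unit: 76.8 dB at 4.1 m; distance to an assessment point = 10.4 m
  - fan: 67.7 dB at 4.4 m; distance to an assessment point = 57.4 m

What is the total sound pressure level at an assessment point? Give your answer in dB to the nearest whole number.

75 dB

Propagate each source to the receiver with L = L_ref − 20·log₁₀(r/r_ref), then add intensities.
refrigeration condenser: 76.9 − 20·log₁₀(16.9/2.5) = 76.9 − 16.60 = 60.30 dB.
cooling tower: 94.9 − 20·log₁₀(46.4/3.8) = 94.9 − 21.73 = 73.17 dB.
air handling unit: 76.8 − 20·log₁₀(10.4/4.1) = 76.8 − 8.08 = 68.72 dB.
fan: 67.7 − 20·log₁₀(57.4/4.4) = 67.7 − 22.31 = 45.39 dB.
Σ 10^(L/10) = 2.927e+07 → L_total = 10·log₁₀(2.927e+07) = 74.66 dB.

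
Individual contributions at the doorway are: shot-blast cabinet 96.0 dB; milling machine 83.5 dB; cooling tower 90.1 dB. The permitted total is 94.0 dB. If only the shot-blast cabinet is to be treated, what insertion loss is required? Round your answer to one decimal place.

5.0 dB

Everything except the shot-blast cabinet sums to 10^(83.5/10) + 10^(90.1/10) = 1.247e+09 in linear terms, 90.96 dB.
The limit corresponds to 10^(94.0/10) = 2.512e+09; subtracting the fixed part leaves 1.265e+09 for the shot-blast cabinet, i.e. 91.02 dB.
So the shot-blast cabinet must be reduced from 96.0 to 91.02 dB: IL = 4.98 dB.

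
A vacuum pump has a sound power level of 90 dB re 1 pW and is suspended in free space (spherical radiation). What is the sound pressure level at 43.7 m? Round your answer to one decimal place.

The power spreads over a sphere of area 4π·r², so L_p = L_w − 10·log₁₀(4π·r²).
4π·r² = 2.4e+04 m², 10·log₁₀ of that is 43.802 dB.
L_p = 90 − 43.802 = 46.20 dB.

46.2 dB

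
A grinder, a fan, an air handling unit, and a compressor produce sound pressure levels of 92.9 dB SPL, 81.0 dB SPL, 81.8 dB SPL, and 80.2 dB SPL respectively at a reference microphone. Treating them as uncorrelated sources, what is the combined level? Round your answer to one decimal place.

Incoherent sources combine by intensity addition: L_total = 10·log₁₀(Σ 10^(L_i/10)).
Σ 10^(L/10) = 10^(92.9/10) + 10^(81.0/10) + 10^(81.8/10) + 10^(80.2/10) = 2.332e+09.
L_total = 10·log₁₀(2.332e+09) = 93.68 dB SPL.

93.7 dB SPL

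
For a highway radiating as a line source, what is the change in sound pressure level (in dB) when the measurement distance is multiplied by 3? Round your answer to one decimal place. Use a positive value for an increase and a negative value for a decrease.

Line-source spreading: ΔL = −10·log₁₀(r₂/r₁).
ΔL = −10·log₁₀(3) = -4.77 dB.

-4.8 dB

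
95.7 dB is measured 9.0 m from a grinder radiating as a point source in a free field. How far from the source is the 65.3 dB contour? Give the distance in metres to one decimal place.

298.0 m

Point-source spreading drops the level by 20·log₁₀(r₂/r₁); inverting, r₂/r₁ = 10^(ΔL/20).
r₂ = 9.0·10^((95.7−65.3)/20) = 9.0·10^(30.4/20) = 298.02 m.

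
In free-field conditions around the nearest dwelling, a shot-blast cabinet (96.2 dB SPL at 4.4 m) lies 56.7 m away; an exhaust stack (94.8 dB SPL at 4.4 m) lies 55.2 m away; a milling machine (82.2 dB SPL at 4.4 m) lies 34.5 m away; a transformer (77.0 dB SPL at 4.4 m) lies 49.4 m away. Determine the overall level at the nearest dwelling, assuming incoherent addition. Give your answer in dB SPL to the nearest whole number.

First find each source's level at the receiver (point-source: −20·log₁₀(r/r_ref)), then combine on an intensity basis.
shot-blast cabinet: 96.2 − 20·log₁₀(56.7/4.4) = 96.2 − 22.20 = 74.00 dB SPL.
exhaust stack: 94.8 − 20·log₁₀(55.2/4.4) = 94.8 − 21.97 = 72.83 dB SPL.
milling machine: 82.2 − 20·log₁₀(34.5/4.4) = 82.2 − 17.89 = 64.31 dB SPL.
transformer: 77.0 − 20·log₁₀(49.4/4.4) = 77.0 − 21.01 = 55.99 dB SPL.
Σ 10^(L/10) = 4.739e+07 → L_total = 10·log₁₀(4.739e+07) = 76.76 dB SPL.

77 dB SPL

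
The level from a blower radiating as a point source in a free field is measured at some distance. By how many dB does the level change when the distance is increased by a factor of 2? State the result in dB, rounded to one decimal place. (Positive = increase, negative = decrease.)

With spherical spreading the level changes by −20·log₁₀(r₂/r₁).
ΔL = −20·log₁₀(2) = -6.02 dB.

-6.0 dB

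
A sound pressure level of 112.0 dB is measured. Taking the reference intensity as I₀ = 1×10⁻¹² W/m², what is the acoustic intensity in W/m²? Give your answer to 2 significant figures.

0.16 W/m²

I = I₀·10^(L/10) = 10⁻¹² × 10^(112.0/10) = 10^(-0.800).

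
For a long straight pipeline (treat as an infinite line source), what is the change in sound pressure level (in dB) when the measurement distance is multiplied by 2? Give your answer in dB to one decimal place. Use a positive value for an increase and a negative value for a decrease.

-3.0 dB

Line-source spreading: ΔL = −10·log₁₀(r₂/r₁).
ΔL = −10·log₁₀(2) = -3.01 dB.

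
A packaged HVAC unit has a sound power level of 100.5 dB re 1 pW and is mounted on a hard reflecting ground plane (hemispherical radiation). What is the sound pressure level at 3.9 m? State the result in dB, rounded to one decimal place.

L_p = L_w − 10·log₁₀(2π·r²) with r = 3.9 m.
2π·r² = 95.57 m², 10·log₁₀ of that is 19.803 dB.
L_p = 100.5 − 19.803 = 80.70 dB.

80.7 dB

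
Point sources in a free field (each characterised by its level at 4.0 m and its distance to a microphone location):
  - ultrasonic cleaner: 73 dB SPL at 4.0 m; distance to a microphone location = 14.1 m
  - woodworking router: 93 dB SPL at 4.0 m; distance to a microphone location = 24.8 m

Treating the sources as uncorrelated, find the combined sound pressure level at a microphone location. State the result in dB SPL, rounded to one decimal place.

77.3 dB SPL

Propagate each source to the receiver with L = L_ref − 20·log₁₀(r/r_ref), then add intensities.
ultrasonic cleaner: 73 − 20·log₁₀(14.1/4.0) = 73 − 10.94 = 62.06 dB SPL.
woodworking router: 93 − 20·log₁₀(24.8/4.0) = 93 − 15.85 = 77.15 dB SPL.
Σ 10^(L/10) = 5.351e+07 → L_total = 10·log₁₀(5.351e+07) = 77.28 dB SPL.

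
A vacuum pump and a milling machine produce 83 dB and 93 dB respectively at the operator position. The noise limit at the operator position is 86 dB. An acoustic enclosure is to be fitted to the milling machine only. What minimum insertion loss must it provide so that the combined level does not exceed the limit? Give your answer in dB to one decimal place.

The untreated sources together contribute 10^(83/10) = 1.995e+08, i.e. 83.00 dB.
To meet 86 dB overall, the treated milling machine may contribute at most 10^(86/10) − 1.995e+08 = 1.986e+08, i.e. 82.98 dB.
Required insertion loss = 93 − 82.98 = 10.02 dB.

10.0 dB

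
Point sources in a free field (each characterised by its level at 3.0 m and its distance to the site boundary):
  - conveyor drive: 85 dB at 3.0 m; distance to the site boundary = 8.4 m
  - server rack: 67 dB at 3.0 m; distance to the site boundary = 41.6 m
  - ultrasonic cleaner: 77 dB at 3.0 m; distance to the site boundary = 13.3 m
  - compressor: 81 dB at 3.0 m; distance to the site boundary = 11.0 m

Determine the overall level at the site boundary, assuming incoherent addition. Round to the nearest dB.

Apply inverse-square spreading to bring every level to the receiver, then sum 10^(L/10).
conveyor drive: 85 − 20·log₁₀(8.4/3.0) = 85 − 8.94 = 76.06 dB.
server rack: 67 − 20·log₁₀(41.6/3.0) = 67 − 22.84 = 44.16 dB.
ultrasonic cleaner: 77 − 20·log₁₀(13.3/3.0) = 77 − 12.93 = 64.07 dB.
compressor: 81 − 20·log₁₀(11.0/3.0) = 81 − 11.29 = 69.71 dB.
Σ 10^(L/10) = 5.228e+07 → L_total = 10·log₁₀(5.228e+07) = 77.18 dB.

77 dB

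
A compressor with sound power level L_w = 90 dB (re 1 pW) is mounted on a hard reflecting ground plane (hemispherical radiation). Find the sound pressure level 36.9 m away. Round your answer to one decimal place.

Free-field hemispherical radiation: L_p = L_w − 10·log₁₀(2π·r²), r = 36.9 m.
2π·r² = 8555 m², 10·log₁₀ of that is 39.322 dB.
L_p = 90 − 39.322 = 50.68 dB.

50.7 dB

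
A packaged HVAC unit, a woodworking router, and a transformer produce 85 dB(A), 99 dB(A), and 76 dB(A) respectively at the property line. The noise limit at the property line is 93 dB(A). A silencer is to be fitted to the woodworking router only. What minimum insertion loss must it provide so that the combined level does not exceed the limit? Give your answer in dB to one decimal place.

Everything except the woodworking router sums to 10^(85/10) + 10^(76/10) = 3.560e+08 in linear terms, 85.51 dB(A).
To meet 93 dB(A) overall, the treated woodworking router may contribute at most 10^(93/10) − 3.560e+08 = 1.639e+09, i.e. 92.15 dB(A).
Required insertion loss = 99 − 92.15 = 6.85 dB.

6.9 dB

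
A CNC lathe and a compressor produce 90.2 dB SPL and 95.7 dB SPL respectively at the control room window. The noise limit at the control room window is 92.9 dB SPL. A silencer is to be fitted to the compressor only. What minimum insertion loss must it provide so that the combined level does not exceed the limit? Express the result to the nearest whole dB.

6 dB

The untreated sources together contribute 10^(90.2/10) = 1.047e+09, i.e. 90.20 dB SPL.
To meet 92.9 dB SPL overall, the treated compressor may contribute at most 10^(92.9/10) − 1.047e+09 = 9.027e+08, i.e. 89.56 dB SPL.
So the compressor must be reduced from 95.7 to 89.56 dB SPL: IL = 6.14 dB.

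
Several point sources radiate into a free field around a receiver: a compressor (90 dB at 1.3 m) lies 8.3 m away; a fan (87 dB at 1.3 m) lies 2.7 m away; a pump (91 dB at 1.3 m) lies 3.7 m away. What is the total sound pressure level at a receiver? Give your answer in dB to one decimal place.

Apply inverse-square spreading to bring every level to the receiver, then sum 10^(L/10).
compressor: 90 − 20·log₁₀(8.3/1.3) = 90 − 16.10 = 73.90 dB.
fan: 87 − 20·log₁₀(2.7/1.3) = 87 − 6.35 = 80.65 dB.
pump: 91 − 20·log₁₀(3.7/1.3) = 91 − 9.09 = 81.91 dB.
Σ 10^(L/10) = 2.961e+08 → L_total = 10·log₁₀(2.961e+08) = 84.71 dB.

84.7 dB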